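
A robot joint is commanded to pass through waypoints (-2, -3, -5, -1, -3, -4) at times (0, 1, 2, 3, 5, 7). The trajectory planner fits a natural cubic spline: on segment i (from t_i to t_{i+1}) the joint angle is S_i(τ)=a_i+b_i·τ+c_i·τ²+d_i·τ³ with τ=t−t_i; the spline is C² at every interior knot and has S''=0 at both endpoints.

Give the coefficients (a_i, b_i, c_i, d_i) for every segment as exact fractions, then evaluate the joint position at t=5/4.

  seg 0: a=-2 b=-155/628 c=0 d=-473/628
  seg 1: a=-3 b=-787/314 c=-1419/628 d=1737/628
  seg 2: a=-5 b=799/628 c=948/157 d=-2079/628
  seg 3: a=-1 b=1073/314 c=-2445/628 d=529/628
  seg 4: a=-3 b=-643/314 c=729/628 d=-243/1256
S(5/4) = -149699/40192

Δ: Δ0=-1, Δ1=-2, Δ2=4, Δ3=-1, Δ4=-1/2
row 1: diag=4, rhs=-6; c'=1/4, d'=-3/2
row 2: denom=4−1·1/4=15/4; d'=(36−1·-3/2)/(15/4)=10
row 3: denom=6−1·4/15=86/15; d'=(-30−1·10)/(86/15)=-300/43
row 4: denom=8−2·15/43=314/43; d'=(3−2·-300/43)/(314/43)=729/314
back: M4=729/314
back: M3=-300/43−15/43·729/314=-2445/314
back: M2=10−4/15·-2445/314=1896/157
back: M1=-3/2−1/4·1896/157=-1419/314
M: M0=0, M1=-1419/314, M2=1896/157, M3=-2445/314, M4=729/314, M5=0
seg 0: a=-2, c=M0/2=0, d=(M1−M0)/(6·1)=-473/628, b=Δ0−h0·(2M0+M1)/6=-155/628
seg 1: a=-3, c=M1/2=-1419/628, d=(M2−M1)/(6·1)=1737/628, b=Δ1−h1·(2M1+M2)/6=-787/314
seg 2: a=-5, c=M2/2=948/157, d=(M3−M2)/(6·1)=-2079/628, b=Δ2−h2·(2M2+M3)/6=799/628
seg 3: a=-1, c=M3/2=-2445/628, d=(M4−M3)/(6·2)=529/628, b=Δ3−h3·(2M3+M4)/6=1073/314
seg 4: a=-3, c=M4/2=729/628, d=(M5−M4)/(6·2)=-243/1256, b=Δ4−h4·(2M4+M5)/6=-643/314
t_q=5/4 → seg 1, τ=1/4; S=-3+-787/314·τ+-1419/628·τ²+1737/628·τ³=-149699/40192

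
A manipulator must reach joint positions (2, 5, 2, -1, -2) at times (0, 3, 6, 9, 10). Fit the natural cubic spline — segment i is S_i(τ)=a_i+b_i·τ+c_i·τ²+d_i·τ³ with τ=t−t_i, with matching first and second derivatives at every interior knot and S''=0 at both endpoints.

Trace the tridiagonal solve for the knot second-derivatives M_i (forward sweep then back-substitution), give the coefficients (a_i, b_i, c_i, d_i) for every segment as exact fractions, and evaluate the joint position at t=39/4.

  seg 0: a=2 b=83/54 c=0 d=-29/486
  seg 1: a=5 b=-2/27 c=-29/54 d=37/486
  seg 2: a=2 b=-67/54 c=4/27 d=-11/486
  seg 3: a=-1 b=-26/27 c=-1/18 d=1/54
S(39/4) = -2011/1152

Δ: Δ0=1, Δ1=-1, Δ2=-1, Δ3=-1
row 1: diag=12, rhs=-12; c'=1/4, d'=-1
row 2: denom=12−3·1/4=45/4; d'=(0−3·-1)/(45/4)=4/15
row 3: denom=8−3·4/15=36/5; d'=(0−3·4/15)/(36/5)=-1/9
back: M3=-1/9
back: M2=4/15−4/15·-1/9=8/27
back: M1=-1−1/4·8/27=-29/27
M: M0=0, M1=-29/27, M2=8/27, M3=-1/9, M4=0
seg 0: a=2, c=M0/2=0, d=(M1−M0)/(6·3)=-29/486, b=Δ0−h0·(2M0+M1)/6=83/54
seg 1: a=5, c=M1/2=-29/54, d=(M2−M1)/(6·3)=37/486, b=Δ1−h1·(2M1+M2)/6=-2/27
seg 2: a=2, c=M2/2=4/27, d=(M3−M2)/(6·3)=-11/486, b=Δ2−h2·(2M2+M3)/6=-67/54
seg 3: a=-1, c=M3/2=-1/18, d=(M4−M3)/(6·1)=1/54, b=Δ3−h3·(2M3+M4)/6=-26/27
t_q=39/4 → seg 3, τ=3/4; S=-1+-26/27·τ+-1/18·τ²+1/54·τ³=-2011/1152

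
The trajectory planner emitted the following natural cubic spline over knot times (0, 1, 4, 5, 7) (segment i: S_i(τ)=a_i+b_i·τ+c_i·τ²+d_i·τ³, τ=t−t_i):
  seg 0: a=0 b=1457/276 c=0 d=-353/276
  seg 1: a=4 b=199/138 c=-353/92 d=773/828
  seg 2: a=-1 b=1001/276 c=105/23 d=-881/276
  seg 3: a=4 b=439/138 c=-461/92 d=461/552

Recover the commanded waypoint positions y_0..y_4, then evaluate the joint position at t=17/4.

y_0=0 y_1=4 y_2=-1 y_3=4 y_4=-3
S(17/4) = 837/5888

y_0 = S_0(0) = a_0 = 0
y_1 = S_1(0) = a_1 = 4
y_2 = S_2(0) = a_2 = -1
y_3 = S_3(0) = a_3 = 4
y_4 = S_3(2) = -3
t_q=17/4 is in segment 2 (τ=1/4); S_2(τ)=837/5888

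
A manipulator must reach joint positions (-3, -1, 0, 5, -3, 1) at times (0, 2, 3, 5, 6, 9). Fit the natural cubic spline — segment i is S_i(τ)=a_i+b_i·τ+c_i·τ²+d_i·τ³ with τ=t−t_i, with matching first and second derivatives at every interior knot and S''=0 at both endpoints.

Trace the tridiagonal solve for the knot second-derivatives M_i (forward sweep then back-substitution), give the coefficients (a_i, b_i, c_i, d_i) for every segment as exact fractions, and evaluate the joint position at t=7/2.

  seg 0: a=-3 b=5902/4359 c=0 d=-1543/17436
  seg 1: a=-1 b=1273/4359 c=-1543/2906 d=10801/8718
  seg 2: a=0 b=25691/8718 c=4629/1453 d=-14861/8718
  seg 3: a=5 b=-41545/8718 c=-10232/1453 d=33193/8718
  seg 4: a=-3 b=-32375/4359 c=12729/2906 d=-4243/8718
S(7/2) = 47817/23248

Δ: Δ0=1, Δ1=1, Δ2=5/2, Δ3=-8, Δ4=4/3
row 1: diag=6, rhs=0; c'=1/6, d'=0
row 2: denom=6−1·1/6=35/6; d'=(9−1·0)/(35/6)=54/35
row 3: denom=6−2·12/35=186/35; d'=(-63−2·54/35)/(186/35)=-771/62
row 4: denom=8−1·35/186=1453/186; d'=(56−1·-771/62)/(1453/186)=12729/1453
back: M4=12729/1453
back: M3=-771/62−35/186·12729/1453=-20464/1453
back: M2=54/35−12/35·-20464/1453=9258/1453
back: M1=0−1/6·9258/1453=-1543/1453
M: M0=0, M1=-1543/1453, M2=9258/1453, M3=-20464/1453, M4=12729/1453, M5=0
seg 0: a=-3, c=M0/2=0, d=(M1−M0)/(6·2)=-1543/17436, b=Δ0−h0·(2M0+M1)/6=5902/4359
seg 1: a=-1, c=M1/2=-1543/2906, d=(M2−M1)/(6·1)=10801/8718, b=Δ1−h1·(2M1+M2)/6=1273/4359
seg 2: a=0, c=M2/2=4629/1453, d=(M3−M2)/(6·2)=-14861/8718, b=Δ2−h2·(2M2+M3)/6=25691/8718
seg 3: a=5, c=M3/2=-10232/1453, d=(M4−M3)/(6·1)=33193/8718, b=Δ3−h3·(2M3+M4)/6=-41545/8718
seg 4: a=-3, c=M4/2=12729/2906, d=(M5−M4)/(6·3)=-4243/8718, b=Δ4−h4·(2M4+M5)/6=-32375/4359
t_q=7/2 → seg 2, τ=1/2; S=0+25691/8718·τ+4629/1453·τ²+-14861/8718·τ³=47817/23248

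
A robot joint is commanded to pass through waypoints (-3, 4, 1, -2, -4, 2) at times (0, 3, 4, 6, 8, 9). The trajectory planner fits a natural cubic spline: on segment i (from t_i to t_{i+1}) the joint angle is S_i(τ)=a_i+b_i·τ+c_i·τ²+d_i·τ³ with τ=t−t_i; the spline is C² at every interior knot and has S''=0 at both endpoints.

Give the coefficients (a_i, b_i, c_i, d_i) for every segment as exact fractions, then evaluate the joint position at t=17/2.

Δ: Δ0=7/3, Δ1=-3, Δ2=-3/2, Δ3=-1, Δ4=6
row 1: diag=8, rhs=-32; c'=1/8, d'=-4
row 2: denom=6−1·1/8=47/8; d'=(9−1·-4)/(47/8)=104/47
row 3: denom=8−2·16/47=344/47; d'=(3−2·104/47)/(344/47)=-67/344
row 4: denom=6−2·47/172=469/86; d'=(42−2·-67/344)/(469/86)=7291/938
back: M4=7291/938
back: M3=-67/344−47/172·7291/938=-2175/938
back: M2=104/47−16/47·-2175/938=1408/469
back: M1=-4−1/8·1408/469=-2052/469
M: M0=0, M1=-2052/469, M2=1408/469, M3=-2175/938, M4=7291/938, M5=0
seg 0: a=-3, c=M0/2=0, d=(M1−M0)/(6·3)=-114/469, b=Δ0−h0·(2M0+M1)/6=6361/1407
seg 1: a=4, c=M1/2=-1026/469, d=(M2−M1)/(6·1)=1730/1407, b=Δ1−h1·(2M1+M2)/6=-2873/1407
seg 2: a=1, c=M2/2=704/469, d=(M3−M2)/(6·2)=-713/1608, b=Δ2−h2·(2M2+M3)/6=-3839/1407
seg 3: a=-2, c=M3/2=-2175/1876, d=(M4−M3)/(6·2)=4733/5628, b=Δ3−h3·(2M3+M4)/6=-5755/2814
seg 4: a=-4, c=M4/2=7291/1876, d=(M5−M4)/(6·1)=-7291/5628, b=Δ4−h4·(2M4+M5)/6=9593/2814
t_q=17/2 → seg 4, τ=1/2; S=-4+9593/2814·τ+7291/1876·τ²+-7291/5628·τ³=-22299/15008

  seg 0: a=-3 b=6361/1407 c=0 d=-114/469
  seg 1: a=4 b=-2873/1407 c=-1026/469 d=1730/1407
  seg 2: a=1 b=-3839/1407 c=704/469 d=-713/1608
  seg 3: a=-2 b=-5755/2814 c=-2175/1876 d=4733/5628
  seg 4: a=-4 b=9593/2814 c=7291/1876 d=-7291/5628
S(17/2) = -22299/15008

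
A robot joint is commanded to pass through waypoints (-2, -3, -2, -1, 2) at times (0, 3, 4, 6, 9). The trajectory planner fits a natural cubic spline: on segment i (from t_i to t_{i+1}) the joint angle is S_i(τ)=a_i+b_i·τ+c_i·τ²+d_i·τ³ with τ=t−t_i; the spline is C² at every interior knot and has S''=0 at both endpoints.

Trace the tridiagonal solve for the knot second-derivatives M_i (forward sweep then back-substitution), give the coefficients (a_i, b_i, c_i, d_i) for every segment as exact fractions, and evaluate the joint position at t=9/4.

  seg 0: a=-2 b=-194/219 c=0 d=121/1971
  seg 1: a=-3 b=169/219 c=121/219 d=-71/219
  seg 2: a=-2 b=66/73 c=-92/219 d=191/1752
  seg 3: a=-1 b=233/438 c=205/876 d=-205/7884
S(9/4) = -15389/4672

Δ: Δ0=-1/3, Δ1=1, Δ2=1/2, Δ3=1
row 1: diag=8, rhs=8; c'=1/8, d'=1
row 2: denom=6−1·1/8=47/8; d'=(-3−1·1)/(47/8)=-32/47
row 3: denom=10−2·16/47=438/47; d'=(3−2·-32/47)/(438/47)=205/438
back: M3=205/438
back: M2=-32/47−16/47·205/438=-184/219
back: M1=1−1/8·-184/219=242/219
M: M0=0, M1=242/219, M2=-184/219, M3=205/438, M4=0
seg 0: a=-2, c=M0/2=0, d=(M1−M0)/(6·3)=121/1971, b=Δ0−h0·(2M0+M1)/6=-194/219
seg 1: a=-3, c=M1/2=121/219, d=(M2−M1)/(6·1)=-71/219, b=Δ1−h1·(2M1+M2)/6=169/219
seg 2: a=-2, c=M2/2=-92/219, d=(M3−M2)/(6·2)=191/1752, b=Δ2−h2·(2M2+M3)/6=66/73
seg 3: a=-1, c=M3/2=205/876, d=(M4−M3)/(6·3)=-205/7884, b=Δ3−h3·(2M3+M4)/6=233/438
t_q=9/4 → seg 0, τ=9/4; S=-2+-194/219·τ+0·τ²+121/1971·τ³=-15389/4672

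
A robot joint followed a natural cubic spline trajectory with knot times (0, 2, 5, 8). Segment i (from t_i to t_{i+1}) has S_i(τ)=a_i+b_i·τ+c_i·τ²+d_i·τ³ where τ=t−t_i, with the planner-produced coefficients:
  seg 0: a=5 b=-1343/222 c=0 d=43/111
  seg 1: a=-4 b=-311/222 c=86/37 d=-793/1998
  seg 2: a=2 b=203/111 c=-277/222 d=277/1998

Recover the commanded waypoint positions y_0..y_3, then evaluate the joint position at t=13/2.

y_0 = S_0(0) = a_0 = 5
y_1 = S_1(0) = a_1 = -4
y_2 = S_2(0) = a_2 = 2
y_3 = S_2(3) = 0
t_q=13/2 is in segment 2 (τ=3/2); S_2(τ)=1423/592

y_0=5 y_1=-4 y_2=2 y_3=0
S(13/2) = 1423/592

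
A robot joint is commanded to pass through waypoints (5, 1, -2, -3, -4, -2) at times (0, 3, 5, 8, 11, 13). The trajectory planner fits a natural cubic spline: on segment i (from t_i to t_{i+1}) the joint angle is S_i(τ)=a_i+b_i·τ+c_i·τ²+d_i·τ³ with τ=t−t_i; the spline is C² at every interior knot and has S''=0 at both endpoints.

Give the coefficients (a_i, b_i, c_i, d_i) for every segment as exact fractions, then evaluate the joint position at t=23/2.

Δ: Δ0=-4/3, Δ1=-3/2, Δ2=-1/3, Δ3=-1/3, Δ4=1
row 1: diag=10, rhs=-1; c'=1/5, d'=-1/10
row 2: denom=10−2·1/5=48/5; d'=(7−2·-1/10)/(48/5)=3/4
row 3: denom=12−3·5/16=177/16; d'=(0−3·3/4)/(177/16)=-12/59
row 4: denom=10−3·16/59=542/59; d'=(8−3·-12/59)/(542/59)=254/271
back: M4=254/271
back: M3=-12/59−16/59·254/271=-124/271
back: M2=3/4−5/16·-124/271=242/271
back: M1=-1/10−1/5·242/271=-151/542
M: M0=0, M1=-151/542, M2=242/271, M3=-124/271, M4=254/271, M5=0
seg 0: a=5, c=M0/2=0, d=(M1−M0)/(6·3)=-151/9756, b=Δ0−h0·(2M0+M1)/6=-3883/3252
seg 1: a=1, c=M1/2=-151/1084, d=(M2−M1)/(6·2)=635/6504, b=Δ1−h1·(2M1+M2)/6=-2621/1626
seg 2: a=-2, c=M2/2=121/271, d=(M3−M2)/(6·3)=-61/813, b=Δ2−h2·(2M2+M3)/6=-811/813
seg 3: a=-3, c=M3/2=-62/271, d=(M4−M3)/(6·3)=21/271, b=Δ3−h3·(2M3+M4)/6=-280/813
seg 4: a=-4, c=M4/2=127/271, d=(M5−M4)/(6·2)=-127/1626, b=Δ4−h4·(2M4+M5)/6=305/813
t_q=23/2 → seg 4, τ=1/2; S=-4+305/813·τ+127/271·τ²+-127/1626·τ³=-16065/4336

  seg 0: a=5 b=-3883/3252 c=0 d=-151/9756
  seg 1: a=1 b=-2621/1626 c=-151/1084 d=635/6504
  seg 2: a=-2 b=-811/813 c=121/271 d=-61/813
  seg 3: a=-3 b=-280/813 c=-62/271 d=21/271
  seg 4: a=-4 b=305/813 c=127/271 d=-127/1626
S(23/2) = -16065/4336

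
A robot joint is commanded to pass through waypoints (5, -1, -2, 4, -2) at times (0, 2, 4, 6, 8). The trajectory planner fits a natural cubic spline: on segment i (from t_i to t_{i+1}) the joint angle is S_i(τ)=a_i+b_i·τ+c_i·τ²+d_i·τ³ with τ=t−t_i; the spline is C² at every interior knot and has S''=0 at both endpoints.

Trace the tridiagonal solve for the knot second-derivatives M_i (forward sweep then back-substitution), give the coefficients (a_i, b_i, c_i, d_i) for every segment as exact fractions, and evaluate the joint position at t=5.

Δ: Δ0=-3, Δ1=-1/2, Δ2=3, Δ3=-3
row 1: diag=8, rhs=15; c'=1/4, d'=15/8
row 2: denom=8−2·1/4=15/2; d'=(21−2·15/8)/(15/2)=23/10
row 3: denom=8−2·4/15=112/15; d'=(-36−2·23/10)/(112/15)=-87/16
back: M3=-87/16
back: M2=23/10−4/15·-87/16=15/4
back: M1=15/8−1/4·15/4=15/16
M: M0=0, M1=15/16, M2=15/4, M3=-87/16, M4=0
seg 0: a=5, c=M0/2=0, d=(M1−M0)/(6·2)=5/64, b=Δ0−h0·(2M0+M1)/6=-53/16
seg 1: a=-1, c=M1/2=15/32, d=(M2−M1)/(6·2)=15/64, b=Δ1−h1·(2M1+M2)/6=-19/8
seg 2: a=-2, c=M2/2=15/8, d=(M3−M2)/(6·2)=-49/64, b=Δ2−h2·(2M2+M3)/6=37/16
seg 3: a=4, c=M3/2=-87/32, d=(M4−M3)/(6·2)=29/64, b=Δ3−h3·(2M3+M4)/6=5/8
t_q=5 → seg 2, τ=1; S=-2+37/16·τ+15/8·τ²+-49/64·τ³=91/64

  seg 0: a=5 b=-53/16 c=0 d=5/64
  seg 1: a=-1 b=-19/8 c=15/32 d=15/64
  seg 2: a=-2 b=37/16 c=15/8 d=-49/64
  seg 3: a=4 b=5/8 c=-87/32 d=29/64
S(5) = 91/64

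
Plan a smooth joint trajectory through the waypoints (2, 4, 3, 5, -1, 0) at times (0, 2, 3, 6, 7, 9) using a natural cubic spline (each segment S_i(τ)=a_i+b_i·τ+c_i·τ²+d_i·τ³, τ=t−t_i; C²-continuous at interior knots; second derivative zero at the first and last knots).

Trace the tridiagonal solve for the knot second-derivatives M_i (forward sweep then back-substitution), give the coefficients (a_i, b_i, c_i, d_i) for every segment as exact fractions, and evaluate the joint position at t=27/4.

  seg 0: a=2 b=10826/5655 c=0 d=-5171/22620
  seg 1: a=4 b=-4687/5655 c=-5171/3770 d=13577/11310
  seg 2: a=3 b=331/11310 c=4203/1885 d=-39/58
  seg 3: a=5 b=-26848/5655 c=-14409/3770 d=29063/11310
  seg 4: a=-1 b=-52961/11310 c=7327/1885 d=-7327/11310
S(27/4) = 90107/241280

Δ: Δ0=1, Δ1=-1, Δ2=2/3, Δ3=-6, Δ4=1/2
row 1: diag=6, rhs=-12; c'=1/6, d'=-2
row 2: denom=8−1·1/6=47/6; d'=(10−1·-2)/(47/6)=72/47
row 3: denom=8−3·18/47=322/47; d'=(-40−3·72/47)/(322/47)=-1048/161
row 4: denom=6−1·47/322=1885/322; d'=(39−1·-1048/161)/(1885/322)=14654/1885
back: M4=14654/1885
back: M3=-1048/161−47/322·14654/1885=-14409/1885
back: M2=72/47−18/47·-14409/1885=8406/1885
back: M1=-2−1/6·8406/1885=-5171/1885
M: M0=0, M1=-5171/1885, M2=8406/1885, M3=-14409/1885, M4=14654/1885, M5=0
seg 0: a=2, c=M0/2=0, d=(M1−M0)/(6·2)=-5171/22620, b=Δ0−h0·(2M0+M1)/6=10826/5655
seg 1: a=4, c=M1/2=-5171/3770, d=(M2−M1)/(6·1)=13577/11310, b=Δ1−h1·(2M1+M2)/6=-4687/5655
seg 2: a=3, c=M2/2=4203/1885, d=(M3−M2)/(6·3)=-39/58, b=Δ2−h2·(2M2+M3)/6=331/11310
seg 3: a=5, c=M3/2=-14409/3770, d=(M4−M3)/(6·1)=29063/11310, b=Δ3−h3·(2M3+M4)/6=-26848/5655
seg 4: a=-1, c=M4/2=7327/1885, d=(M5−M4)/(6·2)=-7327/11310, b=Δ4−h4·(2M4+M5)/6=-52961/11310
t_q=27/4 → seg 3, τ=3/4; S=5+-26848/5655·τ+-14409/3770·τ²+29063/11310·τ³=90107/241280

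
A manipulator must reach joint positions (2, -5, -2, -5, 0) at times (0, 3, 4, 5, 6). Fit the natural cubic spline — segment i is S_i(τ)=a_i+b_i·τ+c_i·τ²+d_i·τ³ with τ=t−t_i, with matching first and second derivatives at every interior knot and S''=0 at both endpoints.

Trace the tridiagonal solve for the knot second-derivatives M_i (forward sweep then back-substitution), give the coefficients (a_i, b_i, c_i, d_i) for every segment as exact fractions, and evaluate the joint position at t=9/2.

  seg 0: a=2 b=-455/87 c=0 d=28/87
  seg 1: a=-5 b=301/87 c=84/29 d=-292/87
  seg 2: a=-2 b=-71/87 c=-208/29 d=434/87
  seg 3: a=-5 b=-17/87 c=226/29 d=-226/87
S(9/2) = -415/116

Δ: Δ0=-7/3, Δ1=3, Δ2=-3, Δ3=5
row 1: diag=8, rhs=32; c'=1/8, d'=4
row 2: denom=4−1·1/8=31/8; d'=(-36−1·4)/(31/8)=-320/31
row 3: denom=4−1·8/31=116/31; d'=(48−1·-320/31)/(116/31)=452/29
back: M3=452/29
back: M2=-320/31−8/31·452/29=-416/29
back: M1=4−1/8·-416/29=168/29
M: M0=0, M1=168/29, M2=-416/29, M3=452/29, M4=0
seg 0: a=2, c=M0/2=0, d=(M1−M0)/(6·3)=28/87, b=Δ0−h0·(2M0+M1)/6=-455/87
seg 1: a=-5, c=M1/2=84/29, d=(M2−M1)/(6·1)=-292/87, b=Δ1−h1·(2M1+M2)/6=301/87
seg 2: a=-2, c=M2/2=-208/29, d=(M3−M2)/(6·1)=434/87, b=Δ2−h2·(2M2+M3)/6=-71/87
seg 3: a=-5, c=M3/2=226/29, d=(M4−M3)/(6·1)=-226/87, b=Δ3−h3·(2M3+M4)/6=-17/87
t_q=9/2 → seg 2, τ=1/2; S=-2+-71/87·τ+-208/29·τ²+434/87·τ³=-415/116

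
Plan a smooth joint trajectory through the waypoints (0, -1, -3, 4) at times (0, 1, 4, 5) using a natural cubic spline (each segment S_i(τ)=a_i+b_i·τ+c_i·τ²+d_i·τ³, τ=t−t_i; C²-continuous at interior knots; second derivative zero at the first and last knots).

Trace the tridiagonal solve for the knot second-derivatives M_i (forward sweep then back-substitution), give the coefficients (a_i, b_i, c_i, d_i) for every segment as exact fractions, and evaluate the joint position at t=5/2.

Δ: Δ0=-1, Δ1=-2/3, Δ2=7
row 1: diag=8, rhs=2; c'=3/8, d'=1/4
row 2: denom=8−3·3/8=55/8; d'=(46−3·1/4)/(55/8)=362/55
back: M2=362/55
back: M1=1/4−3/8·362/55=-122/55
M: M0=0, M1=-122/55, M2=362/55, M3=0
seg 0: a=0, c=M0/2=0, d=(M1−M0)/(6·1)=-61/165, b=Δ0−h0·(2M0+M1)/6=-104/165
seg 1: a=-1, c=M1/2=-61/55, d=(M2−M1)/(6·3)=22/45, b=Δ1−h1·(2M1+M2)/6=-287/165
seg 2: a=-3, c=M2/2=181/55, d=(M3−M2)/(6·1)=-181/165, b=Δ2−h2·(2M2+M3)/6=793/165
t_q=5/2 → seg 1, τ=3/2; S=-1+-287/165·τ+-61/55·τ²+22/45·τ³=-49/11

  seg 0: a=0 b=-104/165 c=0 d=-61/165
  seg 1: a=-1 b=-287/165 c=-61/55 d=22/45
  seg 2: a=-3 b=793/165 c=181/55 d=-181/165
S(5/2) = -49/11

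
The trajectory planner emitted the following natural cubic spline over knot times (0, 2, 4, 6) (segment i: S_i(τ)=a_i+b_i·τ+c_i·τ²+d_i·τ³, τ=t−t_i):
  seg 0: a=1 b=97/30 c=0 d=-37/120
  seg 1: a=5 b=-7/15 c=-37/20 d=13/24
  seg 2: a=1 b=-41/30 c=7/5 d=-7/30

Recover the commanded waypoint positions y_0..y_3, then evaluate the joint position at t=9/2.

y_0=1 y_1=5 y_2=1 y_3=2
S(9/2) = 51/80

y_0 = S_0(0) = a_0 = 1
y_1 = S_1(0) = a_1 = 5
y_2 = S_2(0) = a_2 = 1
y_3 = S_2(2) = 2
t_q=9/2 is in segment 2 (τ=1/2); S_2(τ)=51/80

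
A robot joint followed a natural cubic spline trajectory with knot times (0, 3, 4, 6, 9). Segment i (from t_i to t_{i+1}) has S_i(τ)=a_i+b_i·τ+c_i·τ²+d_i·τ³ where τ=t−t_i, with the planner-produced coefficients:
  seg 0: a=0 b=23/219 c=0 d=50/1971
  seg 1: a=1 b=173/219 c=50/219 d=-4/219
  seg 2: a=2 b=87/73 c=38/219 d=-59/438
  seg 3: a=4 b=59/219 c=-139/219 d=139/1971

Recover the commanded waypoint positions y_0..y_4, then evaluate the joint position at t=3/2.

y_0 = S_0(0) = a_0 = 0
y_1 = S_1(0) = a_1 = 1
y_2 = S_2(0) = a_2 = 2
y_3 = S_3(0) = a_3 = 4
y_4 = S_3(3) = 1
t_q=3/2 is in segment 0 (τ=3/2); S_0(τ)=71/292

y_0=0 y_1=1 y_2=2 y_3=4 y_4=1
S(3/2) = 71/292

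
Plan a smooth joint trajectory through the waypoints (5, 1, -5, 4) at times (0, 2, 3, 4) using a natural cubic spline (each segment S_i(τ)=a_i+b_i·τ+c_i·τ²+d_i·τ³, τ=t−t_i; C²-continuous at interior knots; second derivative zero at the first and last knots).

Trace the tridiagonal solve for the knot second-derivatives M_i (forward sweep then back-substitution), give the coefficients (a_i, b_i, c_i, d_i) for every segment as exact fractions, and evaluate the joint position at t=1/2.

Δ: Δ0=-2, Δ1=-6, Δ2=9
row 1: diag=6, rhs=-24; c'=1/6, d'=-4
row 2: denom=4−1·1/6=23/6; d'=(90−1·-4)/(23/6)=564/23
back: M2=564/23
back: M1=-4−1/6·564/23=-186/23
M: M0=0, M1=-186/23, M2=564/23, M3=0
seg 0: a=5, c=M0/2=0, d=(M1−M0)/(6·2)=-31/46, b=Δ0−h0·(2M0+M1)/6=16/23
seg 1: a=1, c=M1/2=-93/23, d=(M2−M1)/(6·1)=125/23, b=Δ1−h1·(2M1+M2)/6=-170/23
seg 2: a=-5, c=M2/2=282/23, d=(M3−M2)/(6·1)=-94/23, b=Δ2−h2·(2M2+M3)/6=19/23
t_q=1/2 → seg 0, τ=1/2; S=5+16/23·τ+0·τ²+-31/46·τ³=1937/368

  seg 0: a=5 b=16/23 c=0 d=-31/46
  seg 1: a=1 b=-170/23 c=-93/23 d=125/23
  seg 2: a=-5 b=19/23 c=282/23 d=-94/23
S(1/2) = 1937/368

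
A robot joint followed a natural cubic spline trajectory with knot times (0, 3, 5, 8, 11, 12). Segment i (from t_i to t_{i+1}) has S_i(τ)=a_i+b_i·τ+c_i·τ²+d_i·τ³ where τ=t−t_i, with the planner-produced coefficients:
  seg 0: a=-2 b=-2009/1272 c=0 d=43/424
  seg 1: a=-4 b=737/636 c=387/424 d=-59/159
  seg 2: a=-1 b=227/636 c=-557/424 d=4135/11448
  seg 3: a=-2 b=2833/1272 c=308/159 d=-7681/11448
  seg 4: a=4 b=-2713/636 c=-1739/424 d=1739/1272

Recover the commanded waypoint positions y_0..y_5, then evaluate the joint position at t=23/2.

y_0=-2 y_1=-4 y_2=-1 y_3=-2 y_4=4 y_5=-3
S(23/2) = 3435/3392

y_0 = S_0(0) = a_0 = -2
y_1 = S_1(0) = a_1 = -4
y_2 = S_2(0) = a_2 = -1
y_3 = S_3(0) = a_3 = -2
y_4 = S_4(0) = a_4 = 4
y_5 = S_4(1) = -3
t_q=23/2 is in segment 4 (τ=1/2); S_4(τ)=3435/3392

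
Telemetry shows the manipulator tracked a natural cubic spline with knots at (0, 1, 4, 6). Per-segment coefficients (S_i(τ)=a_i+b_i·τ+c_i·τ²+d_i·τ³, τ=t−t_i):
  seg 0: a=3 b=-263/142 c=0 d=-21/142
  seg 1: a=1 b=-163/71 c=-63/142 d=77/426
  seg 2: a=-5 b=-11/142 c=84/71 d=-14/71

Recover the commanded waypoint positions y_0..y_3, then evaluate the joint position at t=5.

y_0=3 y_1=1 y_2=-5 y_3=-2
S(5) = -581/142

y_0 = S_0(0) = a_0 = 3
y_1 = S_1(0) = a_1 = 1
y_2 = S_2(0) = a_2 = -5
y_3 = S_2(2) = -2
t_q=5 is in segment 2 (τ=1); S_2(τ)=-581/142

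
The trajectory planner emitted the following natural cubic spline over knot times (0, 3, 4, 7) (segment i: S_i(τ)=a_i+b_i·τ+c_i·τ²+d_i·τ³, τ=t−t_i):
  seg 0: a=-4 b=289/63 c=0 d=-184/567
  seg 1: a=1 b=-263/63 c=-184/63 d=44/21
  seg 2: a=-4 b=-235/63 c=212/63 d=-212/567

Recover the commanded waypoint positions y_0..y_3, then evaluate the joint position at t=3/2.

y_0=-4 y_1=1 y_2=-4 y_3=5
S(3/2) = 25/14

y_0 = S_0(0) = a_0 = -4
y_1 = S_1(0) = a_1 = 1
y_2 = S_2(0) = a_2 = -4
y_3 = S_2(3) = 5
t_q=3/2 is in segment 0 (τ=3/2); S_0(τ)=25/14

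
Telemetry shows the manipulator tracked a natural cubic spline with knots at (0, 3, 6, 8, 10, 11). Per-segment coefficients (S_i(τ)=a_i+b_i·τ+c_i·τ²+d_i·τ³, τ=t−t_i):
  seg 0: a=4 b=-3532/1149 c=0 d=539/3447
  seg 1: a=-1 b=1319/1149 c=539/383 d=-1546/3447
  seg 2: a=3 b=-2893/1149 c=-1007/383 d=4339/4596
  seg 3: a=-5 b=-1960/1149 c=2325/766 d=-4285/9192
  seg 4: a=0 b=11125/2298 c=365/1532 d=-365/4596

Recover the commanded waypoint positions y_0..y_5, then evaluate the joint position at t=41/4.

y_0=4 y_1=-1 y_2=3 y_3=-5 y_4=0 y_5=5
S(41/4) = 120005/98048

y_0 = S_0(0) = a_0 = 4
y_1 = S_1(0) = a_1 = -1
y_2 = S_2(0) = a_2 = 3
y_3 = S_3(0) = a_3 = -5
y_4 = S_4(0) = a_4 = 0
y_5 = S_4(1) = 5
t_q=41/4 is in segment 4 (τ=1/4); S_4(τ)=120005/98048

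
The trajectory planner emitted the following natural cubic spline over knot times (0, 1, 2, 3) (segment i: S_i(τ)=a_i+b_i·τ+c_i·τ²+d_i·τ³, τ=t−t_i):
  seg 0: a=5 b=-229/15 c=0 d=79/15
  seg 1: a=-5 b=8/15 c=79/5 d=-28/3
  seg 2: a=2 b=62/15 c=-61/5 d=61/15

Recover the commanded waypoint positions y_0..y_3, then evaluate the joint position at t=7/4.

y_0 = S_0(0) = a_0 = 5
y_1 = S_1(0) = a_1 = -5
y_2 = S_2(0) = a_2 = 2
y_3 = S_2(1) = -2
t_q=7/4 is in segment 1 (τ=3/4); S_1(τ)=7/20

y_0=5 y_1=-5 y_2=2 y_3=-2
S(7/4) = 7/20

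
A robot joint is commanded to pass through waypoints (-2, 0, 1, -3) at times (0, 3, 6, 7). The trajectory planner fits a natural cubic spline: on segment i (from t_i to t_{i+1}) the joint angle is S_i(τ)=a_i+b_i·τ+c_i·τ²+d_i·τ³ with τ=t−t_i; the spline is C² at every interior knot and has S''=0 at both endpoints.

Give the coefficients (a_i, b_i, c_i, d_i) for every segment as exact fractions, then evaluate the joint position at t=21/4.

Δ: Δ0=2/3, Δ1=1/3, Δ2=-4
row 1: diag=12, rhs=-2; c'=1/4, d'=-1/6
row 2: denom=8−3·1/4=29/4; d'=(-26−3·-1/6)/(29/4)=-102/29
back: M2=-102/29
back: M1=-1/6−1/4·-102/29=62/87
M: M0=0, M1=62/87, M2=-102/29, M3=0
seg 0: a=-2, c=M0/2=0, d=(M1−M0)/(6·3)=31/783, b=Δ0−h0·(2M0+M1)/6=9/29
seg 1: a=0, c=M1/2=31/87, d=(M2−M1)/(6·3)=-184/783, b=Δ1−h1·(2M1+M2)/6=40/29
seg 2: a=1, c=M2/2=-51/29, d=(M3−M2)/(6·1)=17/29, b=Δ2−h2·(2M2+M3)/6=-82/29
t_q=21/4 → seg 1, τ=9/4; S=0+40/29·τ+31/87·τ²+-184/783·τ³=1035/464

  seg 0: a=-2 b=9/29 c=0 d=31/783
  seg 1: a=0 b=40/29 c=31/87 d=-184/783
  seg 2: a=1 b=-82/29 c=-51/29 d=17/29
S(21/4) = 1035/464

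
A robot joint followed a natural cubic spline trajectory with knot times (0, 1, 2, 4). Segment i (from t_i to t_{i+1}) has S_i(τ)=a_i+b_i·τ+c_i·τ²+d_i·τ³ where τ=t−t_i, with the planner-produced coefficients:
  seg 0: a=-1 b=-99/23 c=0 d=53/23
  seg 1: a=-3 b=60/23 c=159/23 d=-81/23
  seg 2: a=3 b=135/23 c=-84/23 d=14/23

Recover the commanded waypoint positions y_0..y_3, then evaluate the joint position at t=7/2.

y_0=-1 y_1=-3 y_2=3 y_3=5
S(7/2) = 519/92

y_0 = S_0(0) = a_0 = -1
y_1 = S_1(0) = a_1 = -3
y_2 = S_2(0) = a_2 = 3
y_3 = S_2(2) = 5
t_q=7/2 is in segment 2 (τ=3/2); S_2(τ)=519/92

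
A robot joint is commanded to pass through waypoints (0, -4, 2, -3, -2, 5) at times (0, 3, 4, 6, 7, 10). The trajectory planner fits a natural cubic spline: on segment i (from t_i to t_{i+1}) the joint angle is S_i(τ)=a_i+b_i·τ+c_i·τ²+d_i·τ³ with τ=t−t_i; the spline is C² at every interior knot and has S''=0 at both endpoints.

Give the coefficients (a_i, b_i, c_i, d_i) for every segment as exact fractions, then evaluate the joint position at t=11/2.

  seg 0: a=0 b=-18925/3906 c=0 d=13717/35154
  seg 1: a=-4 b=11113/1953 c=13717/3906 d=-4169/1302
  seg 2: a=2 b=12139/3906 c=-11902/1953 d=51/31
  seg 3: a=-3 b=-5965/3906 c=7376/1953 d=-1627/1302
  seg 4: a=-2 b=4448/1953 c=109/3906 d=-109/35154
S(11/2) = -7801/5208

Δ: Δ0=-4/3, Δ1=6, Δ2=-5/2, Δ3=1, Δ4=7/3
row 1: diag=8, rhs=44; c'=1/8, d'=11/2
row 2: denom=6−1·1/8=47/8; d'=(-51−1·11/2)/(47/8)=-452/47
row 3: denom=6−2·16/47=250/47; d'=(21−2·-452/47)/(250/47)=1891/250
row 4: denom=8−1·47/250=1953/250; d'=(8−1·1891/250)/(1953/250)=109/1953
back: M4=109/1953
back: M3=1891/250−47/250·109/1953=14752/1953
back: M2=-452/47−16/47·14752/1953=-23804/1953
back: M1=11/2−1/8·-23804/1953=13717/1953
M: M0=0, M1=13717/1953, M2=-23804/1953, M3=14752/1953, M4=109/1953, M5=0
seg 0: a=0, c=M0/2=0, d=(M1−M0)/(6·3)=13717/35154, b=Δ0−h0·(2M0+M1)/6=-18925/3906
seg 1: a=-4, c=M1/2=13717/3906, d=(M2−M1)/(6·1)=-4169/1302, b=Δ1−h1·(2M1+M2)/6=11113/1953
seg 2: a=2, c=M2/2=-11902/1953, d=(M3−M2)/(6·2)=51/31, b=Δ2−h2·(2M2+M3)/6=12139/3906
seg 3: a=-3, c=M3/2=7376/1953, d=(M4−M3)/(6·1)=-1627/1302, b=Δ3−h3·(2M3+M4)/6=-5965/3906
seg 4: a=-2, c=M4/2=109/3906, d=(M5−M4)/(6·3)=-109/35154, b=Δ4−h4·(2M4+M5)/6=4448/1953
t_q=11/2 → seg 2, τ=3/2; S=2+12139/3906·τ+-11902/1953·τ²+51/31·τ³=-7801/5208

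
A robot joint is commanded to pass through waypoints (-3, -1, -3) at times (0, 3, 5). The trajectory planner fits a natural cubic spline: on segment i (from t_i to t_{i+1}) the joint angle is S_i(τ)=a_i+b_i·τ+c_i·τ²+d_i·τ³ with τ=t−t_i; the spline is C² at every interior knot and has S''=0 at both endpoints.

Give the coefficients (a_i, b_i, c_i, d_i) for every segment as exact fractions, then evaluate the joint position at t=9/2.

  seg 0: a=-3 b=7/6 c=0 d=-1/18
  seg 1: a=-1 b=-1/3 c=-1/2 d=1/12
S(9/2) = -75/32

Δ: Δ0=2/3, Δ1=-1
row 1: diag=10, rhs=-10; c'=1/5, d'=-1
back: M1=-1
M: M0=0, M1=-1, M2=0
seg 0: a=-3, c=M0/2=0, d=(M1−M0)/(6·3)=-1/18, b=Δ0−h0·(2M0+M1)/6=7/6
seg 1: a=-1, c=M1/2=-1/2, d=(M2−M1)/(6·2)=1/12, b=Δ1−h1·(2M1+M2)/6=-1/3
t_q=9/2 → seg 1, τ=3/2; S=-1+-1/3·τ+-1/2·τ²+1/12·τ³=-75/32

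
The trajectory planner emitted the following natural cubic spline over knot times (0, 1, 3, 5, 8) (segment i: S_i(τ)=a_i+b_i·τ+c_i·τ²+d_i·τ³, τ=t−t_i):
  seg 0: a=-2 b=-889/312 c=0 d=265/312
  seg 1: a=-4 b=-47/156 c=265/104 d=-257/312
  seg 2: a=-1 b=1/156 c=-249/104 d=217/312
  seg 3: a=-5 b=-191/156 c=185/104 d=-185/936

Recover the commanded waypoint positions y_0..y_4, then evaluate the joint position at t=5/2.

y_0 = S_0(0) = a_0 = -2
y_1 = S_1(0) = a_1 = -4
y_2 = S_2(0) = a_2 = -1
y_3 = S_3(0) = a_3 = -5
y_4 = S_3(3) = 2
t_q=5/2 is in segment 1 (τ=3/2); S_1(τ)=-1247/832

y_0=-2 y_1=-4 y_2=-1 y_3=-5 y_4=2
S(5/2) = -1247/832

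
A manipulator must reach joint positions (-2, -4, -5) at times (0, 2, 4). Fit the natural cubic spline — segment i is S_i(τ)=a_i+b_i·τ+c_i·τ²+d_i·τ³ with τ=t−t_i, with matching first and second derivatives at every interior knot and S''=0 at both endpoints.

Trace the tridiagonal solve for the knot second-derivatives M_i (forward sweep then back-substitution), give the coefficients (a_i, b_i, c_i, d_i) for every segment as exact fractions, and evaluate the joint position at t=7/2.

  seg 0: a=-2 b=-9/8 c=0 d=1/32
  seg 1: a=-4 b=-3/4 c=3/16 d=-1/32
S(7/2) = -1231/256

Δ: Δ0=-1, Δ1=-1/2
row 1: diag=8, rhs=3; c'=1/4, d'=3/8
back: M1=3/8
M: M0=0, M1=3/8, M2=0
seg 0: a=-2, c=M0/2=0, d=(M1−M0)/(6·2)=1/32, b=Δ0−h0·(2M0+M1)/6=-9/8
seg 1: a=-4, c=M1/2=3/16, d=(M2−M1)/(6·2)=-1/32, b=Δ1−h1·(2M1+M2)/6=-3/4
t_q=7/2 → seg 1, τ=3/2; S=-4+-3/4·τ+3/16·τ²+-1/32·τ³=-1231/256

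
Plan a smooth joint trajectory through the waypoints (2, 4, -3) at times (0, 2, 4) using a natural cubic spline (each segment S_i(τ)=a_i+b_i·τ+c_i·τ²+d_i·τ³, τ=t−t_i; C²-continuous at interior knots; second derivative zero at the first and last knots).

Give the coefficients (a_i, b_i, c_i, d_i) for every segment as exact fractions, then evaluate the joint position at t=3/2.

  seg 0: a=2 b=17/8 c=0 d=-9/32
  seg 1: a=4 b=-5/4 c=-27/16 d=9/32
S(3/2) = 1085/256

Δ: Δ0=1, Δ1=-7/2
row 1: diag=8, rhs=-27; c'=1/4, d'=-27/8
back: M1=-27/8
M: M0=0, M1=-27/8, M2=0
seg 0: a=2, c=M0/2=0, d=(M1−M0)/(6·2)=-9/32, b=Δ0−h0·(2M0+M1)/6=17/8
seg 1: a=4, c=M1/2=-27/16, d=(M2−M1)/(6·2)=9/32, b=Δ1−h1·(2M1+M2)/6=-5/4
t_q=3/2 → seg 0, τ=3/2; S=2+17/8·τ+0·τ²+-9/32·τ³=1085/256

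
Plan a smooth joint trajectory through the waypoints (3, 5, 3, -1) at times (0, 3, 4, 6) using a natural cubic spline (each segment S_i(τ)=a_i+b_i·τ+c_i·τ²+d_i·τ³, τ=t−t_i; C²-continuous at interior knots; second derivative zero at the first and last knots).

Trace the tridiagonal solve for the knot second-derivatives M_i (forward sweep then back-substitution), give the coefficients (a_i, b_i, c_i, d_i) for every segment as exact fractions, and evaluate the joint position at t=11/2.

  seg 0: a=3 b=238/141 c=0 d=-16/141
  seg 1: a=5 b=-194/141 c=-48/47 d=56/141
  seg 2: a=3 b=-314/141 c=8/47 d=-4/141
S(11/2) = -5/94

Δ: Δ0=2/3, Δ1=-2, Δ2=-2
row 1: diag=8, rhs=-16; c'=1/8, d'=-2
row 2: denom=6−1·1/8=47/8; d'=(0−1·-2)/(47/8)=16/47
back: M2=16/47
back: M1=-2−1/8·16/47=-96/47
M: M0=0, M1=-96/47, M2=16/47, M3=0
seg 0: a=3, c=M0/2=0, d=(M1−M0)/(6·3)=-16/141, b=Δ0−h0·(2M0+M1)/6=238/141
seg 1: a=5, c=M1/2=-48/47, d=(M2−M1)/(6·1)=56/141, b=Δ1−h1·(2M1+M2)/6=-194/141
seg 2: a=3, c=M2/2=8/47, d=(M3−M2)/(6·2)=-4/141, b=Δ2−h2·(2M2+M3)/6=-314/141
t_q=11/2 → seg 2, τ=3/2; S=3+-314/141·τ+8/47·τ²+-4/141·τ³=-5/94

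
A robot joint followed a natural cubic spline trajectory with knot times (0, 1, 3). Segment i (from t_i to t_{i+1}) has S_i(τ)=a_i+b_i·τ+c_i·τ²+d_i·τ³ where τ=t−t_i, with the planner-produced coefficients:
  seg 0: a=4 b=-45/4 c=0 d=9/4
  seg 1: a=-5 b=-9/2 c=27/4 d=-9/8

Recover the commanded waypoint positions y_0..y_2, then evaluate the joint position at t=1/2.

y_0 = S_0(0) = a_0 = 4
y_1 = S_1(0) = a_1 = -5
y_2 = S_1(2) = 4
t_q=1/2 is in segment 0 (τ=1/2); S_0(τ)=-43/32

y_0=4 y_1=-5 y_2=4
S(1/2) = -43/32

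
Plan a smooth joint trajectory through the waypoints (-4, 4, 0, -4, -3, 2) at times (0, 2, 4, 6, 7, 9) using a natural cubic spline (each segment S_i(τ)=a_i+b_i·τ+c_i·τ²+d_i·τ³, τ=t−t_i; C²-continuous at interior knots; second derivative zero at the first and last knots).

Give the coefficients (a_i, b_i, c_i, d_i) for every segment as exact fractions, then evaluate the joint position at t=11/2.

  seg 0: a=-4 b=881/159 c=0 d=-245/636
  seg 1: a=4 b=146/159 c=-245/106 d=271/636
  seg 2: a=0 b=-511/159 c=13/53 d=115/636
  seg 3: a=-4 b=-10/159 c=141/106 d=-85/318
  seg 4: a=-3 b=571/318 c=28/53 d=-14/159
S(11/2) = -6205/1696

Δ: Δ0=4, Δ1=-2, Δ2=-2, Δ3=1, Δ4=5/2
row 1: diag=8, rhs=-36; c'=1/4, d'=-9/2
row 2: denom=8−2·1/4=15/2; d'=(0−2·-9/2)/(15/2)=6/5
row 3: denom=6−2·4/15=82/15; d'=(18−2·6/5)/(82/15)=117/41
row 4: denom=6−1·15/82=477/82; d'=(9−1·117/41)/(477/82)=56/53
back: M4=56/53
back: M3=117/41−15/82·56/53=141/53
back: M2=6/5−4/15·141/53=26/53
back: M1=-9/2−1/4·26/53=-245/53
M: M0=0, M1=-245/53, M2=26/53, M3=141/53, M4=56/53, M5=0
seg 0: a=-4, c=M0/2=0, d=(M1−M0)/(6·2)=-245/636, b=Δ0−h0·(2M0+M1)/6=881/159
seg 1: a=4, c=M1/2=-245/106, d=(M2−M1)/(6·2)=271/636, b=Δ1−h1·(2M1+M2)/6=146/159
seg 2: a=0, c=M2/2=13/53, d=(M3−M2)/(6·2)=115/636, b=Δ2−h2·(2M2+M3)/6=-511/159
seg 3: a=-4, c=M3/2=141/106, d=(M4−M3)/(6·1)=-85/318, b=Δ3−h3·(2M3+M4)/6=-10/159
seg 4: a=-3, c=M4/2=28/53, d=(M5−M4)/(6·2)=-14/159, b=Δ4−h4·(2M4+M5)/6=571/318
t_q=11/2 → seg 2, τ=3/2; S=0+-511/159·τ+13/53·τ²+115/636·τ³=-6205/1696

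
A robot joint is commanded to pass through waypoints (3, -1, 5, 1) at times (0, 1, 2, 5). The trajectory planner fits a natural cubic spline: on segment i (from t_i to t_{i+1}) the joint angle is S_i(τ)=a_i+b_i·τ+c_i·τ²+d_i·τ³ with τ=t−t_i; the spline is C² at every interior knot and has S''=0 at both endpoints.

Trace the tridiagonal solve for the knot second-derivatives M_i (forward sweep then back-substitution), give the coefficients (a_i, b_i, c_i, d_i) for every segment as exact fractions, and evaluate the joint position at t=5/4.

Δ: Δ0=-4, Δ1=6, Δ2=-4/3
row 1: diag=4, rhs=60; c'=1/4, d'=15
row 2: denom=8−1·1/4=31/4; d'=(-44−1·15)/(31/4)=-236/31
back: M2=-236/31
back: M1=15−1/4·-236/31=524/31
M: M0=0, M1=524/31, M2=-236/31, M3=0
seg 0: a=3, c=M0/2=0, d=(M1−M0)/(6·1)=262/93, b=Δ0−h0·(2M0+M1)/6=-634/93
seg 1: a=-1, c=M1/2=262/31, d=(M2−M1)/(6·1)=-380/93, b=Δ1−h1·(2M1+M2)/6=152/93
seg 2: a=5, c=M2/2=-118/31, d=(M3−M2)/(6·3)=118/279, b=Δ2−h2·(2M2+M3)/6=584/93
t_q=5/4 → seg 1, τ=1/4; S=-1+152/93·τ+262/31·τ²+-380/93·τ³=-63/496

  seg 0: a=3 b=-634/93 c=0 d=262/93
  seg 1: a=-1 b=152/93 c=262/31 d=-380/93
  seg 2: a=5 b=584/93 c=-118/31 d=118/279
S(5/4) = -63/496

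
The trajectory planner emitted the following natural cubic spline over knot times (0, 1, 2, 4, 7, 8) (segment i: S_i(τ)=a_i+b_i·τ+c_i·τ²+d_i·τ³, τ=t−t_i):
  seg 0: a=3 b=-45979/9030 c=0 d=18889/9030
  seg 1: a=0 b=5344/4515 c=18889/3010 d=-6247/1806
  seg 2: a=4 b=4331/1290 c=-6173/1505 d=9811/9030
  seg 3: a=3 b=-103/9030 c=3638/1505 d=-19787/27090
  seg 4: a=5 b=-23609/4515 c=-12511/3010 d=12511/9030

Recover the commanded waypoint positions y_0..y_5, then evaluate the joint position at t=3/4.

y_0=3 y_1=0 y_2=4 y_3=3 y_4=5 y_5=-3
S(3/4) = 1751/27520

y_0 = S_0(0) = a_0 = 3
y_1 = S_1(0) = a_1 = 0
y_2 = S_2(0) = a_2 = 4
y_3 = S_3(0) = a_3 = 3
y_4 = S_4(0) = a_4 = 5
y_5 = S_4(1) = -3
t_q=3/4 is in segment 0 (τ=3/4); S_0(τ)=1751/27520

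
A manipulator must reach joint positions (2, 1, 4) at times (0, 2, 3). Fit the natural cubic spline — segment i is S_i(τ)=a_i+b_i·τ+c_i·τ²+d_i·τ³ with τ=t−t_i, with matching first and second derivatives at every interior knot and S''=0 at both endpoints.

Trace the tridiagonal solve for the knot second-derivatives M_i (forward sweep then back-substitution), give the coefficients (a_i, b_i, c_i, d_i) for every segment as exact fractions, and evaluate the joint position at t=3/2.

  seg 0: a=2 b=-5/3 c=0 d=7/24
  seg 1: a=1 b=11/6 c=7/4 d=-7/12
S(3/2) = 31/64

Δ: Δ0=-1/2, Δ1=3
row 1: diag=6, rhs=21; c'=1/6, d'=7/2
back: M1=7/2
M: M0=0, M1=7/2, M2=0
seg 0: a=2, c=M0/2=0, d=(M1−M0)/(6·2)=7/24, b=Δ0−h0·(2M0+M1)/6=-5/3
seg 1: a=1, c=M1/2=7/4, d=(M2−M1)/(6·1)=-7/12, b=Δ1−h1·(2M1+M2)/6=11/6
t_q=3/2 → seg 0, τ=3/2; S=2+-5/3·τ+0·τ²+7/24·τ³=31/64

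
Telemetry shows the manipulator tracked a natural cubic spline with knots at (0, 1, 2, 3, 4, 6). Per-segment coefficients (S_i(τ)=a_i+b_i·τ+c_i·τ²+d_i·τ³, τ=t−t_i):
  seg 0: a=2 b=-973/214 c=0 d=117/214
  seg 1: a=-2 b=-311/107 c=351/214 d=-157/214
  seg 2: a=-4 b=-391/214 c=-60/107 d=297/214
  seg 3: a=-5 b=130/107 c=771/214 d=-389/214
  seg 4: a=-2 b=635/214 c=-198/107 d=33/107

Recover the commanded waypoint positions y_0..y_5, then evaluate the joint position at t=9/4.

y_0 = S_0(0) = a_0 = 2
y_1 = S_1(0) = a_1 = -2
y_2 = S_2(0) = a_2 = -4
y_3 = S_3(0) = a_3 = -5
y_4 = S_4(0) = a_4 = -2
y_5 = S_4(2) = -1
t_q=9/4 is in segment 2 (τ=1/4); S_2(τ)=-61223/13696

y_0=2 y_1=-2 y_2=-4 y_3=-5 y_4=-2 y_5=-1
S(9/4) = -61223/13696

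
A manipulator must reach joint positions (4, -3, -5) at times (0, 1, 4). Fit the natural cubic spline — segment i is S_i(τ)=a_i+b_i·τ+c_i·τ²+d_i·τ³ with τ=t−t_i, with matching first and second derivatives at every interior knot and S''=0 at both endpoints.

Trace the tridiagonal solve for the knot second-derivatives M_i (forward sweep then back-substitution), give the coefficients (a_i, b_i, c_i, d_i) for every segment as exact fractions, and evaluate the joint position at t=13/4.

  seg 0: a=4 b=-187/24 c=0 d=19/24
  seg 1: a=-3 b=-65/12 c=19/8 d=-19/72
S(13/4) = -3159/512

Δ: Δ0=-7, Δ1=-2/3
row 1: diag=8, rhs=38; c'=3/8, d'=19/4
back: M1=19/4
M: M0=0, M1=19/4, M2=0
seg 0: a=4, c=M0/2=0, d=(M1−M0)/(6·1)=19/24, b=Δ0−h0·(2M0+M1)/6=-187/24
seg 1: a=-3, c=M1/2=19/8, d=(M2−M1)/(6·3)=-19/72, b=Δ1−h1·(2M1+M2)/6=-65/12
t_q=13/4 → seg 1, τ=9/4; S=-3+-65/12·τ+19/8·τ²+-19/72·τ³=-3159/512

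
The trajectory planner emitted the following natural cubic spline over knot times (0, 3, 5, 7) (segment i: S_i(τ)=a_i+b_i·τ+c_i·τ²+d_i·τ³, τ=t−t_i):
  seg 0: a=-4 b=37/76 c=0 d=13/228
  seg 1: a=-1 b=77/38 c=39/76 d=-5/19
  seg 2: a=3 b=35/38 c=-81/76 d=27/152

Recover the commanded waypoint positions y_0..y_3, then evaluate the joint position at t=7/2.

y_0=-4 y_1=-1 y_2=3 y_3=2
S(7/2) = 33/304

y_0 = S_0(0) = a_0 = -4
y_1 = S_1(0) = a_1 = -1
y_2 = S_2(0) = a_2 = 3
y_3 = S_2(2) = 2
t_q=7/2 is in segment 1 (τ=1/2); S_1(τ)=33/304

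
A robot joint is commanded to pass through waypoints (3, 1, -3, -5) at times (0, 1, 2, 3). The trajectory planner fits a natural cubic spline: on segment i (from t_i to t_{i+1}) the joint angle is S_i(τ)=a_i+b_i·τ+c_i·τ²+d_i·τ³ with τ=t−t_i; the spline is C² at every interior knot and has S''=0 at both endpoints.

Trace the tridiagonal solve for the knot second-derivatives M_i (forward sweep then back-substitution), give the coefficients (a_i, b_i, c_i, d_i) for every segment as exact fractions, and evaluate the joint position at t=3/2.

Δ: Δ0=-2, Δ1=-4, Δ2=-2
row 1: diag=4, rhs=-12; c'=1/4, d'=-3
row 2: denom=4−1·1/4=15/4; d'=(12−1·-3)/(15/4)=4
back: M2=4
back: M1=-3−1/4·4=-4
M: M0=0, M1=-4, M2=4, M3=0
seg 0: a=3, c=M0/2=0, d=(M1−M0)/(6·1)=-2/3, b=Δ0−h0·(2M0+M1)/6=-4/3
seg 1: a=1, c=M1/2=-2, d=(M2−M1)/(6·1)=4/3, b=Δ1−h1·(2M1+M2)/6=-10/3
seg 2: a=-3, c=M2/2=2, d=(M3−M2)/(6·1)=-2/3, b=Δ2−h2·(2M2+M3)/6=-10/3
t_q=3/2 → seg 1, τ=1/2; S=1+-10/3·τ+-2·τ²+4/3·τ³=-1

  seg 0: a=3 b=-4/3 c=0 d=-2/3
  seg 1: a=1 b=-10/3 c=-2 d=4/3
  seg 2: a=-3 b=-10/3 c=2 d=-2/3
S(3/2) = -1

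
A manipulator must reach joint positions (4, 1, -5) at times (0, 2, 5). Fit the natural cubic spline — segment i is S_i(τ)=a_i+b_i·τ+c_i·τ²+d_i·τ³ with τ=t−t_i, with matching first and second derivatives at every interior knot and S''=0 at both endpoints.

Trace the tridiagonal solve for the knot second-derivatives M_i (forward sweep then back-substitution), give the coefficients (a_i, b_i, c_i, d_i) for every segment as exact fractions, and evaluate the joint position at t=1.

  seg 0: a=4 b=-7/5 c=0 d=-1/40
  seg 1: a=1 b=-17/10 c=-3/20 d=1/60
S(1) = 103/40

Δ: Δ0=-3/2, Δ1=-2
row 1: diag=10, rhs=-3; c'=3/10, d'=-3/10
back: M1=-3/10
M: M0=0, M1=-3/10, M2=0
seg 0: a=4, c=M0/2=0, d=(M1−M0)/(6·2)=-1/40, b=Δ0−h0·(2M0+M1)/6=-7/5
seg 1: a=1, c=M1/2=-3/20, d=(M2−M1)/(6·3)=1/60, b=Δ1−h1·(2M1+M2)/6=-17/10
t_q=1 → seg 0, τ=1; S=4+-7/5·τ+0·τ²+-1/40·τ³=103/40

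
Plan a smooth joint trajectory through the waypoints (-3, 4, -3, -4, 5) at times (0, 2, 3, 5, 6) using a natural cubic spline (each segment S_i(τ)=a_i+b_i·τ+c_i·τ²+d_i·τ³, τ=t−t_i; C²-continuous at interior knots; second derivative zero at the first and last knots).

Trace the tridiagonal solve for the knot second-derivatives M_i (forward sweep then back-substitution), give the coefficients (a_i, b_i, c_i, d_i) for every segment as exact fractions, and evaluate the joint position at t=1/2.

  seg 0: a=-3 b=1363/186 c=0 d=-89/93
  seg 1: a=4 b=-773/186 c=-178/31 d=539/186
  seg 2: a=-3 b=-646/93 c=183/62 d=101/744
  seg 3: a=-4 b=1207/186 c=467/124 d=-467/372
S(1/2) = 135/248

Δ: Δ0=7/2, Δ1=-7, Δ2=-1/2, Δ3=9
row 1: diag=6, rhs=-63; c'=1/6, d'=-21/2
row 2: denom=6−1·1/6=35/6; d'=(39−1·-21/2)/(35/6)=297/35
row 3: denom=6−2·12/35=186/35; d'=(57−2·297/35)/(186/35)=467/62
back: M3=467/62
back: M2=297/35−12/35·467/62=183/31
back: M1=-21/2−1/6·183/31=-356/31
M: M0=0, M1=-356/31, M2=183/31, M3=467/62, M4=0
seg 0: a=-3, c=M0/2=0, d=(M1−M0)/(6·2)=-89/93, b=Δ0−h0·(2M0+M1)/6=1363/186
seg 1: a=4, c=M1/2=-178/31, d=(M2−M1)/(6·1)=539/186, b=Δ1−h1·(2M1+M2)/6=-773/186
seg 2: a=-3, c=M2/2=183/62, d=(M3−M2)/(6·2)=101/744, b=Δ2−h2·(2M2+M3)/6=-646/93
seg 3: a=-4, c=M3/2=467/124, d=(M4−M3)/(6·1)=-467/372, b=Δ3−h3·(2M3+M4)/6=1207/186
t_q=1/2 → seg 0, τ=1/2; S=-3+1363/186·τ+0·τ²+-89/93·τ³=135/248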